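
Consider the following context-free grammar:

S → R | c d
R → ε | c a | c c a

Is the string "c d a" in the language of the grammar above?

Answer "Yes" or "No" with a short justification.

No - no valid derivation exists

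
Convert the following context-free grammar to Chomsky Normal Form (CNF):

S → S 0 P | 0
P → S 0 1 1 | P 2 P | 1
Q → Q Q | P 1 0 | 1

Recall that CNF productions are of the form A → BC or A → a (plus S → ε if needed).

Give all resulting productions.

T0 → 0; S → 0; T1 → 1; T2 → 2; P → 1; Q → 1; S → S X0; X0 → T0 P; P → S X1; X1 → T0 X2; X2 → T1 T1; P → P X3; X3 → T2 P; Q → Q Q; Q → P X4; X4 → T1 T0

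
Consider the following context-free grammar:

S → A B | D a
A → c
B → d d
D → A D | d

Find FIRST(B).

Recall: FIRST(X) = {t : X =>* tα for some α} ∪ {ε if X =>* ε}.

We compute FIRST(B) using the standard algorithm.
FIRST(A) = {c}
FIRST(B) = {d}
FIRST(D) = {c, d}
FIRST(S) = {c, d}
Therefore, FIRST(B) = {d}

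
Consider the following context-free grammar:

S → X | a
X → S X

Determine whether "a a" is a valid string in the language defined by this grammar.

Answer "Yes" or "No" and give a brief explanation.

No - no valid derivation exists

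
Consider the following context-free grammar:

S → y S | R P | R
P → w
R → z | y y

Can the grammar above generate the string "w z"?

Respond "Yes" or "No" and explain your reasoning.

No - no valid derivation exists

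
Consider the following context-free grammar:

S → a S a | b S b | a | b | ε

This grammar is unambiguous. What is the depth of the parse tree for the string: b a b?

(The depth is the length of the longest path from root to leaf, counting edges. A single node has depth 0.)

2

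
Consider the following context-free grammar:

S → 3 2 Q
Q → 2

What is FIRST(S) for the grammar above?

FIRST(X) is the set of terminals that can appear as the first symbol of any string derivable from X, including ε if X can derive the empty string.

We compute FIRST(S) using the standard algorithm.
FIRST(Q) = {2}
FIRST(S) = {3}
Therefore, FIRST(S) = {3}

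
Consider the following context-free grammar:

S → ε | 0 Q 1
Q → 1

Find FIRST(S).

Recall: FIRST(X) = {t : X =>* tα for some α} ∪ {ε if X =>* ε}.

We compute FIRST(S) using the standard algorithm.
FIRST(Q) = {1}
FIRST(S) = {0, ε}
Therefore, FIRST(S) = {0, ε}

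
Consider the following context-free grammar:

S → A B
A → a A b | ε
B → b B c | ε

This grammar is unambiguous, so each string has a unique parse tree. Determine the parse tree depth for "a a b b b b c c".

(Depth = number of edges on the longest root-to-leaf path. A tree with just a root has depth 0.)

4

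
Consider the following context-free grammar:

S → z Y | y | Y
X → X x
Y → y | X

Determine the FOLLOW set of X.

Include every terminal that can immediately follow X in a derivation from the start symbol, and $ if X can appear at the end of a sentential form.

We compute FOLLOW(X) using the standard algorithm.
FOLLOW(S) starts with {$}.
FIRST(S) = {y, z}
FIRST(X) = {}
FIRST(Y) = {y}
FOLLOW(S) = {$}
FOLLOW(X) = {$, x}
FOLLOW(Y) = {$}
Therefore, FOLLOW(X) = {$, x}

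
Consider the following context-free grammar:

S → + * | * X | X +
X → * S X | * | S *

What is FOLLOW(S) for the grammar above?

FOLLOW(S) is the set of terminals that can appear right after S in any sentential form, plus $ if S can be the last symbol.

We compute FOLLOW(S) using the standard algorithm.
FOLLOW(S) starts with {$}.
FIRST(S) = {*, +}
FIRST(X) = {*, +}
FOLLOW(S) = {$, *, +}
FOLLOW(X) = {$, *, +}
Therefore, FOLLOW(S) = {$, *, +}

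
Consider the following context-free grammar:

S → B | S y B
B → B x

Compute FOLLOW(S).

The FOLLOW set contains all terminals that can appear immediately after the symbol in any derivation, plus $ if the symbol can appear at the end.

We compute FOLLOW(S) using the standard algorithm.
FOLLOW(S) starts with {$}.
FIRST(B) = {}
FIRST(S) = {}
FOLLOW(B) = {$, x, y}
FOLLOW(S) = {$, y}
Therefore, FOLLOW(S) = {$, y}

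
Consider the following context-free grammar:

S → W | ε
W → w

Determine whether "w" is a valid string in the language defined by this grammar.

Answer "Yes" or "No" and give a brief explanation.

Yes - a valid derivation exists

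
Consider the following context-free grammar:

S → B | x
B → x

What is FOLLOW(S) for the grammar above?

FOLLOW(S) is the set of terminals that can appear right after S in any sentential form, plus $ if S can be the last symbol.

We compute FOLLOW(S) using the standard algorithm.
FOLLOW(S) starts with {$}.
FIRST(B) = {x}
FIRST(S) = {x}
FOLLOW(B) = {$}
FOLLOW(S) = {$}
Therefore, FOLLOW(S) = {$}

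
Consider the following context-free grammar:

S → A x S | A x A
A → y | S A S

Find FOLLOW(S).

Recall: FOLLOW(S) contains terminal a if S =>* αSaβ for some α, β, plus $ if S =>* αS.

We compute FOLLOW(S) using the standard algorithm.
FOLLOW(S) starts with {$}.
FIRST(A) = {y}
FIRST(S) = {y}
FOLLOW(A) = {$, x, y}
FOLLOW(S) = {$, x, y}
Therefore, FOLLOW(S) = {$, x, y}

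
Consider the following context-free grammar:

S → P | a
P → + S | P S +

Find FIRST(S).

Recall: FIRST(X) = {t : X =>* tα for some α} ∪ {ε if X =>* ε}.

We compute FIRST(S) using the standard algorithm.
FIRST(P) = {+}
FIRST(S) = {+, a}
Therefore, FIRST(S) = {+, a}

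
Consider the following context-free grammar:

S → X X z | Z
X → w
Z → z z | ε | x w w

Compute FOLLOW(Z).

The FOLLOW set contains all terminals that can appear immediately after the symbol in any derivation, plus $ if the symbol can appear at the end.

We compute FOLLOW(Z) using the standard algorithm.
FOLLOW(S) starts with {$}.
FIRST(S) = {w, x, z, ε}
FIRST(X) = {w}
FIRST(Z) = {x, z, ε}
FOLLOW(S) = {$}
FOLLOW(X) = {w, z}
FOLLOW(Z) = {$}
Therefore, FOLLOW(Z) = {$}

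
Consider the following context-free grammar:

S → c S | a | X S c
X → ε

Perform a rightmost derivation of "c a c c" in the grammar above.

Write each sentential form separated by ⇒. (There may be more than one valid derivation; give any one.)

S ⇒ c S ⇒ c X S c ⇒ c X X S c c ⇒ c X X a c c ⇒ c X a c c ⇒ c a c c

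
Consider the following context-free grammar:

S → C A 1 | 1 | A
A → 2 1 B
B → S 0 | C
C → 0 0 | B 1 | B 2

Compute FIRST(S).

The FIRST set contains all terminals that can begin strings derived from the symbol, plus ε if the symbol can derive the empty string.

We compute FIRST(S) using the standard algorithm.
FIRST(A) = {2}
FIRST(B) = {0, 1, 2}
FIRST(C) = {0, 1, 2}
FIRST(S) = {0, 1, 2}
Therefore, FIRST(S) = {0, 1, 2}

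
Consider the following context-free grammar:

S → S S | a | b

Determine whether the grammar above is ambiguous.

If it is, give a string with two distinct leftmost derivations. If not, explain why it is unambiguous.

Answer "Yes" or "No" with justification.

Yes - the string 'a b b a b a' has two distinct leftmost derivations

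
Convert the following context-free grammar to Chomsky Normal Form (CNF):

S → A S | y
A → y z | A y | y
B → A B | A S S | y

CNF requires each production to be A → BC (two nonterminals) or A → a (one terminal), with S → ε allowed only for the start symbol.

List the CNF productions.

S → y; TY → y; TZ → z; A → y; B → y; S → A S; A → TY TZ; A → A TY; B → A B; B → A X0; X0 → S S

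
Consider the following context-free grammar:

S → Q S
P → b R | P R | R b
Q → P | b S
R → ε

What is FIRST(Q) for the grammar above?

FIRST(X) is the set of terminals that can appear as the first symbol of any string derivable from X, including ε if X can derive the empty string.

We compute FIRST(Q) using the standard algorithm.
FIRST(P) = {b}
FIRST(Q) = {b}
FIRST(R) = {ε}
FIRST(S) = {b}
Therefore, FIRST(Q) = {b}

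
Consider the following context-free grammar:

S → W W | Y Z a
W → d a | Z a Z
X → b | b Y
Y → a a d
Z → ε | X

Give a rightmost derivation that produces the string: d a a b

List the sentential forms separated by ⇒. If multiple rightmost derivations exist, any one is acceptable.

S ⇒ W W ⇒ W Z a Z ⇒ W Z a X ⇒ W Z a b ⇒ W a b ⇒ d a a b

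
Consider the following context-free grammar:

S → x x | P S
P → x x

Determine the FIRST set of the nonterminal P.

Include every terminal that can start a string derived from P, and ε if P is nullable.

We compute FIRST(P) using the standard algorithm.
FIRST(P) = {x}
FIRST(S) = {x}
Therefore, FIRST(P) = {x}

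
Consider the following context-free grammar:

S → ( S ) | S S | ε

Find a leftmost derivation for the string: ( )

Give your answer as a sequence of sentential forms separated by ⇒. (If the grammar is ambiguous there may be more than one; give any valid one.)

S ⇒ S S ⇒ ( S ) S ⇒ ( ) S ⇒ ( )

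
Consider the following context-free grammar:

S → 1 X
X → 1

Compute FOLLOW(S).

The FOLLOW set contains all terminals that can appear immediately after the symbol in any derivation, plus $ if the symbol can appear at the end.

We compute FOLLOW(S) using the standard algorithm.
FOLLOW(S) starts with {$}.
FIRST(S) = {1}
FIRST(X) = {1}
FOLLOW(S) = {$}
FOLLOW(X) = {$}
Therefore, FOLLOW(S) = {$}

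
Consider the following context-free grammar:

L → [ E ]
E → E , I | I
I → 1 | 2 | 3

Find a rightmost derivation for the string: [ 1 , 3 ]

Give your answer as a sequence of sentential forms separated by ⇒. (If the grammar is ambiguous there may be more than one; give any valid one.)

L ⇒ [ E ] ⇒ [ E , I ] ⇒ [ E , 3 ] ⇒ [ I , 3 ] ⇒ [ 1 , 3 ]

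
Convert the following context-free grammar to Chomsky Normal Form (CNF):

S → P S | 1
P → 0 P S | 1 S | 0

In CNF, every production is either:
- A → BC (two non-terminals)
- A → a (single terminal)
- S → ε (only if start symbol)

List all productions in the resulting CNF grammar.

S → 1; T0 → 0; T1 → 1; P → 0; S → P S; P → T0 X0; X0 → P S; P → T1 S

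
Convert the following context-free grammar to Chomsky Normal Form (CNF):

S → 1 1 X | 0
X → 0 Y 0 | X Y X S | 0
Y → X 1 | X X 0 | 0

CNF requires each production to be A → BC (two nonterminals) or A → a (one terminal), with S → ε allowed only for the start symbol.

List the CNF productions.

T1 → 1; S → 0; T0 → 0; X → 0; Y → 0; S → T1 X0; X0 → T1 X; X → T0 X1; X1 → Y T0; X → X X2; X2 → Y X3; X3 → X S; Y → X T1; Y → X X4; X4 → X T0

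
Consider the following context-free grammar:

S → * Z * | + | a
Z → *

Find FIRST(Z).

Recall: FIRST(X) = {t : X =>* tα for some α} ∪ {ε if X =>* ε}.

We compute FIRST(Z) using the standard algorithm.
FIRST(S) = {*, +, a}
FIRST(Z) = {*}
Therefore, FIRST(Z) = {*}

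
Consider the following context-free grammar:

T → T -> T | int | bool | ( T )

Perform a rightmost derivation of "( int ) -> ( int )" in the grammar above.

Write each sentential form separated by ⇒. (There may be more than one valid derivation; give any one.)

T ⇒ T -> T ⇒ T -> ( T ) ⇒ T -> ( int ) ⇒ ( T ) -> ( int ) ⇒ ( int ) -> ( int )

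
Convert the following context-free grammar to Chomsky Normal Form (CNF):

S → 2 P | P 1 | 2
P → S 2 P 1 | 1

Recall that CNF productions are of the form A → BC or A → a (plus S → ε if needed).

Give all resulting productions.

T2 → 2; T1 → 1; S → 2; P → 1; S → T2 P; S → P T1; P → S X0; X0 → T2 X1; X1 → P T1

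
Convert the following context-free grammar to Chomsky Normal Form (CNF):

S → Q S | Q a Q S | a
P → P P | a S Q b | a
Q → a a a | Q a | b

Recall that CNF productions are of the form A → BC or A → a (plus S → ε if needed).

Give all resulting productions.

TA → a; S → a; TB → b; P → a; Q → b; S → Q S; S → Q X0; X0 → TA X1; X1 → Q S; P → P P; P → TA X2; X2 → S X3; X3 → Q TB; Q → TA X4; X4 → TA TA; Q → Q TA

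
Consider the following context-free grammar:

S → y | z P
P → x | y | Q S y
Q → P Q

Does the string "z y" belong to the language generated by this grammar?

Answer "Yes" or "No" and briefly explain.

Yes - a valid derivation exists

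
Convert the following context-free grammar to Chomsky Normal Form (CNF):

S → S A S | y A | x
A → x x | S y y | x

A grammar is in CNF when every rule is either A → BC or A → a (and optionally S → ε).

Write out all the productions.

TY → y; S → x; TX → x; A → x; S → S X0; X0 → A S; S → TY A; A → TX TX; A → S X1; X1 → TY TY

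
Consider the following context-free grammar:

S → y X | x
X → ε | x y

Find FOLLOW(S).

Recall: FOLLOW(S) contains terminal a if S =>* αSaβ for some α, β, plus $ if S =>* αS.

We compute FOLLOW(S) using the standard algorithm.
FOLLOW(S) starts with {$}.
FIRST(S) = {x, y}
FIRST(X) = {x, ε}
FOLLOW(S) = {$}
FOLLOW(X) = {$}
Therefore, FOLLOW(S) = {$}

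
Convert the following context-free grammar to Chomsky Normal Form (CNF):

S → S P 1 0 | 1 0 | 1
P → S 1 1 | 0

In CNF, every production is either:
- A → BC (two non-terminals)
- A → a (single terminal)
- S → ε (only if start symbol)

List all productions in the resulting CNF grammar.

T1 → 1; T0 → 0; S → 1; P → 0; S → S X0; X0 → P X1; X1 → T1 T0; S → T1 T0; P → S X2; X2 → T1 T1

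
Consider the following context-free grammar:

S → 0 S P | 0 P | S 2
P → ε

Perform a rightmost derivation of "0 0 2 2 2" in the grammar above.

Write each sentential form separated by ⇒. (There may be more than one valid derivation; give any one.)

S ⇒ 0 S P ⇒ 0 S ⇒ 0 S 2 ⇒ 0 S 2 2 ⇒ 0 S 2 2 2 ⇒ 0 0 P 2 2 2 ⇒ 0 0 2 2 2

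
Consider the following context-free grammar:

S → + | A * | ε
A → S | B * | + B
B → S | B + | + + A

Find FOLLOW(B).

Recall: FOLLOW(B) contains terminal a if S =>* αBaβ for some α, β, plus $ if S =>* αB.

We compute FOLLOW(B) using the standard algorithm.
FOLLOW(S) starts with {$}.
FIRST(A) = {*, +, ε}
FIRST(B) = {*, +, ε}
FIRST(S) = {*, +, ε}
FOLLOW(A) = {*, +}
FOLLOW(B) = {*, +}
FOLLOW(S) = {$, *, +}
Therefore, FOLLOW(B) = {*, +}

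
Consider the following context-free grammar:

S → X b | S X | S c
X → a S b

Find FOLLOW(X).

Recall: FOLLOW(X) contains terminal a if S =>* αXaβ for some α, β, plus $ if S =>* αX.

We compute FOLLOW(X) using the standard algorithm.
FOLLOW(S) starts with {$}.
FIRST(S) = {a}
FIRST(X) = {a}
FOLLOW(S) = {$, a, b, c}
FOLLOW(X) = {$, a, b, c}
Therefore, FOLLOW(X) = {$, a, b, c}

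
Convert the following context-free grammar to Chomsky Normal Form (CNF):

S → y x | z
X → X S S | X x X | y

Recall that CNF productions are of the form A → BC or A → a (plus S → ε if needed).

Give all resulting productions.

TY → y; TX → x; S → z; X → y; S → TY TX; X → X X0; X0 → S S; X → X X1; X1 → TX X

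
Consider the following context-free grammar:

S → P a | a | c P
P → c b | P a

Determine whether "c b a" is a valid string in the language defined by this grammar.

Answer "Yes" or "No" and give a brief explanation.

Yes - a valid derivation exists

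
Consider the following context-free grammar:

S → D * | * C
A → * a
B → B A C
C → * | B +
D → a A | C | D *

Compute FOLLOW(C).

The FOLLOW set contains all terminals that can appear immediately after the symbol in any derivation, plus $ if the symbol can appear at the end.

We compute FOLLOW(C) using the standard algorithm.
FOLLOW(S) starts with {$}.
FIRST(A) = {*}
FIRST(B) = {}
FIRST(C) = {*}
FIRST(D) = {*, a}
FIRST(S) = {*, a}
FOLLOW(A) = {*}
FOLLOW(B) = {*, +}
FOLLOW(C) = {$, *, +}
FOLLOW(D) = {*}
FOLLOW(S) = {$}
Therefore, FOLLOW(C) = {$, *, +}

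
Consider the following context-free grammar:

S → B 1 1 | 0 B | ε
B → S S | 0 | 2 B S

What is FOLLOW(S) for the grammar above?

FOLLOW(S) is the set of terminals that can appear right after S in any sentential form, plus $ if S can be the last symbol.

We compute FOLLOW(S) using the standard algorithm.
FOLLOW(S) starts with {$}.
FIRST(B) = {0, 1, 2, ε}
FIRST(S) = {0, 1, 2, ε}
FOLLOW(B) = {$, 0, 1, 2}
FOLLOW(S) = {$, 0, 1, 2}
Therefore, FOLLOW(S) = {$, 0, 1, 2}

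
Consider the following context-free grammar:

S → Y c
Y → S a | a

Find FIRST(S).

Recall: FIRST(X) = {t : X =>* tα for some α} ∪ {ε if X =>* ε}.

We compute FIRST(S) using the standard algorithm.
FIRST(S) = {a}
FIRST(Y) = {a}
Therefore, FIRST(S) = {a}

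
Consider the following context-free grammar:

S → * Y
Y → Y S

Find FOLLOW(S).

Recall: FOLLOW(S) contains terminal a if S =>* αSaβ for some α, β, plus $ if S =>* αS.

We compute FOLLOW(S) using the standard algorithm.
FOLLOW(S) starts with {$}.
FIRST(S) = {*}
FIRST(Y) = {}
FOLLOW(S) = {$, *}
FOLLOW(Y) = {$, *}
Therefore, FOLLOW(S) = {$, *}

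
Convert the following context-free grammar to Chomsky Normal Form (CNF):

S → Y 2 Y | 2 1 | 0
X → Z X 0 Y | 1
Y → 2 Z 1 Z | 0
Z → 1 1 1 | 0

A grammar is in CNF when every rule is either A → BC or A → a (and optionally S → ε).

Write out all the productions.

T2 → 2; T1 → 1; S → 0; T0 → 0; X → 1; Y → 0; Z → 0; S → Y X0; X0 → T2 Y; S → T2 T1; X → Z X1; X1 → X X2; X2 → T0 Y; Y → T2 X3; X3 → Z X4; X4 → T1 Z; Z → T1 X5; X5 → T1 T1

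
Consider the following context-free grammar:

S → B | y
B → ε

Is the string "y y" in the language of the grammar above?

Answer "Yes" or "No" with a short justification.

No - no valid derivation exists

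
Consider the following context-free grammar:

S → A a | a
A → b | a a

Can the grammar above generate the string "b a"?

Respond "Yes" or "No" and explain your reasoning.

Yes - a valid derivation exists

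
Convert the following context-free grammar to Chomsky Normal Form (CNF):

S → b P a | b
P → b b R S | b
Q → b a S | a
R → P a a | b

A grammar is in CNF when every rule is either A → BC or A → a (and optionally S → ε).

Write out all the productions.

TB → b; TA → a; S → b; P → b; Q → a; R → b; S → TB X0; X0 → P TA; P → TB X1; X1 → TB X2; X2 → R S; Q → TB X3; X3 → TA S; R → P X4; X4 → TA TA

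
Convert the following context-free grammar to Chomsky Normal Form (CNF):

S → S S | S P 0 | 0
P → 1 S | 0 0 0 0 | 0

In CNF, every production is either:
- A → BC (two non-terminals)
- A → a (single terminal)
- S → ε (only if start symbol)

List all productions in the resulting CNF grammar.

T0 → 0; S → 0; T1 → 1; P → 0; S → S S; S → S X0; X0 → P T0; P → T1 S; P → T0 X1; X1 → T0 X2; X2 → T0 T0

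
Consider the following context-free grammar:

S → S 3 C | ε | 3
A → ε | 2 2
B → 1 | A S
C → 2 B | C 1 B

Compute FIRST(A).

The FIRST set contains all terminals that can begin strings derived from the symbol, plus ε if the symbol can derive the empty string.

We compute FIRST(A) using the standard algorithm.
FIRST(A) = {2, ε}
FIRST(B) = {1, 2, 3, ε}
FIRST(C) = {2}
FIRST(S) = {3, ε}
Therefore, FIRST(A) = {2, ε}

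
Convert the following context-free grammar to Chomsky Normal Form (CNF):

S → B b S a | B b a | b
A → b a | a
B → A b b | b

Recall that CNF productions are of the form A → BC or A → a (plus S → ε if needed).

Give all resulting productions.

TB → b; TA → a; S → b; A → a; B → b; S → B X0; X0 → TB X1; X1 → S TA; S → B X2; X2 → TB TA; A → TB TA; B → A X3; X3 → TB TB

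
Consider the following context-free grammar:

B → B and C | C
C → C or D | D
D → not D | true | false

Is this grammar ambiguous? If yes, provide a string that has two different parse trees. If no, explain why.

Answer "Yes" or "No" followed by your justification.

No - the grammar is unambiguous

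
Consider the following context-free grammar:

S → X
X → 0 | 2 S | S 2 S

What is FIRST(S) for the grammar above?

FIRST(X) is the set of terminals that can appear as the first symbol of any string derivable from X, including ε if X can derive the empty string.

We compute FIRST(S) using the standard algorithm.
FIRST(S) = {0, 2}
FIRST(X) = {0, 2}
Therefore, FIRST(S) = {0, 2}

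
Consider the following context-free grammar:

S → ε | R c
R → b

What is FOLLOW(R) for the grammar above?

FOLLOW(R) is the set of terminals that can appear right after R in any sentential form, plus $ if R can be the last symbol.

We compute FOLLOW(R) using the standard algorithm.
FOLLOW(S) starts with {$}.
FIRST(R) = {b}
FIRST(S) = {b, ε}
FOLLOW(R) = {c}
FOLLOW(S) = {$}
Therefore, FOLLOW(R) = {c}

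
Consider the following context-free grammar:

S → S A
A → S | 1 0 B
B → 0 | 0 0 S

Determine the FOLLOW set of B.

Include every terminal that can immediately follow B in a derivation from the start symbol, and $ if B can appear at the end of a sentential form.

We compute FOLLOW(B) using the standard algorithm.
FOLLOW(S) starts with {$}.
FIRST(A) = {1}
FIRST(B) = {0}
FIRST(S) = {}
FOLLOW(A) = {$, 1}
FOLLOW(B) = {$, 1}
FOLLOW(S) = {$, 1}
Therefore, FOLLOW(B) = {$, 1}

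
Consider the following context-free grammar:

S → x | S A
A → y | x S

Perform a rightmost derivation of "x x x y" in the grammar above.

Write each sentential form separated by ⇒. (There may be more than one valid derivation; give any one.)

S ⇒ S A ⇒ S y ⇒ S A y ⇒ S x S y ⇒ S x x y ⇒ x x x y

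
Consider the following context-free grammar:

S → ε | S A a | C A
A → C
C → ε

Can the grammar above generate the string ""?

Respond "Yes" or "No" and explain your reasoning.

Yes - a valid derivation exists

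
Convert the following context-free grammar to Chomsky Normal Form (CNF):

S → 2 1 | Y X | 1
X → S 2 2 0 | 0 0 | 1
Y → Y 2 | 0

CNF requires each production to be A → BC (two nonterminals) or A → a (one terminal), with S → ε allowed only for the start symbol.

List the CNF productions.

T2 → 2; T1 → 1; S → 1; T0 → 0; X → 1; Y → 0; S → T2 T1; S → Y X; X → S X0; X0 → T2 X1; X1 → T2 T0; X → T0 T0; Y → Y T2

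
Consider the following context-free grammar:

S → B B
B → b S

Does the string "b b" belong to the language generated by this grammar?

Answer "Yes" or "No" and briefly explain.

No - no valid derivation exists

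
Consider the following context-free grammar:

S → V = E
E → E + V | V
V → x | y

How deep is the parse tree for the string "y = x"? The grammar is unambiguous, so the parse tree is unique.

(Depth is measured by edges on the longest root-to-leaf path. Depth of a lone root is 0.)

3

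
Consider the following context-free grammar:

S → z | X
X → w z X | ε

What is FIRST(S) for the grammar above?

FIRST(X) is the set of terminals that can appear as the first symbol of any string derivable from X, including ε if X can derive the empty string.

We compute FIRST(S) using the standard algorithm.
FIRST(S) = {w, z, ε}
FIRST(X) = {w, ε}
Therefore, FIRST(S) = {w, z, ε}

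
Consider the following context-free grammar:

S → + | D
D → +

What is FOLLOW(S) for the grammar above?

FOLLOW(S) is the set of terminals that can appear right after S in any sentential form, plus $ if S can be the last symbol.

We compute FOLLOW(S) using the standard algorithm.
FOLLOW(S) starts with {$}.
FIRST(D) = {+}
FIRST(S) = {+}
FOLLOW(D) = {$}
FOLLOW(S) = {$}
Therefore, FOLLOW(S) = {$}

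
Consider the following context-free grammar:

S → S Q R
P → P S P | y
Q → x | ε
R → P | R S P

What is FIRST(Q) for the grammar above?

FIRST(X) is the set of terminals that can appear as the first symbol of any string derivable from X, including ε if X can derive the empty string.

We compute FIRST(Q) using the standard algorithm.
FIRST(P) = {y}
FIRST(Q) = {x, ε}
FIRST(R) = {y}
FIRST(S) = {}
Therefore, FIRST(Q) = {x, ε}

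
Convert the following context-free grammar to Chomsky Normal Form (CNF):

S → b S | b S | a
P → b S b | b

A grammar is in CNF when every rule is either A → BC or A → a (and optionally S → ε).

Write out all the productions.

TB → b; S → a; P → b; S → TB S; S → TB S; P → TB X0; X0 → S TB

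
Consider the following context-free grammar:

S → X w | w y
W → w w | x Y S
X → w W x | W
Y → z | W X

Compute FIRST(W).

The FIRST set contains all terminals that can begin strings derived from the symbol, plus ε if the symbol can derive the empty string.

We compute FIRST(W) using the standard algorithm.
FIRST(S) = {w, x}
FIRST(W) = {w, x}
FIRST(X) = {w, x}
FIRST(Y) = {w, x, z}
Therefore, FIRST(W) = {w, x}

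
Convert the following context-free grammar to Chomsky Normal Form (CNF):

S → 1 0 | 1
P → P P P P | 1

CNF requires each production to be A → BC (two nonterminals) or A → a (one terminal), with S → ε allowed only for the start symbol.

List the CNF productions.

T1 → 1; T0 → 0; S → 1; P → 1; S → T1 T0; P → P X0; X0 → P X1; X1 → P P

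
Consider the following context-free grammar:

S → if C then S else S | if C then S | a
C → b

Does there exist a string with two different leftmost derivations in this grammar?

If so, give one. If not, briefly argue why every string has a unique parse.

Yes - the string 'if b then a else if b then if b then a else a' has two distinct leftmost derivations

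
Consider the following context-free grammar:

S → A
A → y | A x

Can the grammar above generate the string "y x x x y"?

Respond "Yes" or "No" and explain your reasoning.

No - no valid derivation exists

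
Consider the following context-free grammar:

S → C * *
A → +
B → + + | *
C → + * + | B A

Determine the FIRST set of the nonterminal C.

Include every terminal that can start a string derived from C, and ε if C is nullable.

We compute FIRST(C) using the standard algorithm.
FIRST(A) = {+}
FIRST(B) = {*, +}
FIRST(C) = {*, +}
FIRST(S) = {*, +}
Therefore, FIRST(C) = {*, +}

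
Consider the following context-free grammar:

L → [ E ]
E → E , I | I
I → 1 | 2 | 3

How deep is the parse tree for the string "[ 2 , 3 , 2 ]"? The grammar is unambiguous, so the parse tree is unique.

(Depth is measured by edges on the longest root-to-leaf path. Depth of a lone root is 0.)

5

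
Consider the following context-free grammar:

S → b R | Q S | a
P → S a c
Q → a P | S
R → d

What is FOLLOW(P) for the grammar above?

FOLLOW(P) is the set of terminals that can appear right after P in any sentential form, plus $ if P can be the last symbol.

We compute FOLLOW(P) using the standard algorithm.
FOLLOW(S) starts with {$}.
FIRST(P) = {a, b}
FIRST(Q) = {a, b}
FIRST(R) = {d}
FIRST(S) = {a, b}
FOLLOW(P) = {a, b}
FOLLOW(Q) = {a, b}
FOLLOW(R) = {$, a, b}
FOLLOW(S) = {$, a, b}
Therefore, FOLLOW(P) = {a, b}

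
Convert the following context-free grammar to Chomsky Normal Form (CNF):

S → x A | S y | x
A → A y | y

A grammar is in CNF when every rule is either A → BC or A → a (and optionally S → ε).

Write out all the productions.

TX → x; TY → y; S → x; A → y; S → TX A; S → S TY; A → A TY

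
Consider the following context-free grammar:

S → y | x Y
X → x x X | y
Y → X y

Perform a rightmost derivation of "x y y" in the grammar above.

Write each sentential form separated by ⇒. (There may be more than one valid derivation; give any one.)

S ⇒ x Y ⇒ x X y ⇒ x y y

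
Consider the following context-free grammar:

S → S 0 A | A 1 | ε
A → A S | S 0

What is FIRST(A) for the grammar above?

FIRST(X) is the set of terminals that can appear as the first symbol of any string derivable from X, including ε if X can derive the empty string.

We compute FIRST(A) using the standard algorithm.
FIRST(A) = {0}
FIRST(S) = {0, ε}
Therefore, FIRST(A) = {0}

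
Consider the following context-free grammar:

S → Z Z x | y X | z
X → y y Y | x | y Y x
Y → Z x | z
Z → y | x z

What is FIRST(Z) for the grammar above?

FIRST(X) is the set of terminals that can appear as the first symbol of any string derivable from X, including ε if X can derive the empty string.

We compute FIRST(Z) using the standard algorithm.
FIRST(S) = {x, y, z}
FIRST(X) = {x, y}
FIRST(Y) = {x, y, z}
FIRST(Z) = {x, y}
Therefore, FIRST(Z) = {x, y}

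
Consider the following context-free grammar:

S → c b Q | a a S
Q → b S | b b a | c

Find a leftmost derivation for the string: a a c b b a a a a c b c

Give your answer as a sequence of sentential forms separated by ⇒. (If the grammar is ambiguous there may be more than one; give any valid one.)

S ⇒ a a S ⇒ a a c b Q ⇒ a a c b b S ⇒ a a c b b a a S ⇒ a a c b b a a a a S ⇒ a a c b b a a a a c b Q ⇒ a a c b b a a a a c b c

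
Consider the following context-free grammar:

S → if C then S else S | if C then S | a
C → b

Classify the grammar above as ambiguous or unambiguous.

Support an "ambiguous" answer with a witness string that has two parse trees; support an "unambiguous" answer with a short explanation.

Ambiguous - the string 'if b then if b then if b then a else a' has two distinct parse trees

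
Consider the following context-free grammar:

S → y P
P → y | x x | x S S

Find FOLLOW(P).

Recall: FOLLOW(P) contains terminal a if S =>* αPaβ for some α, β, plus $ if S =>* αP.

We compute FOLLOW(P) using the standard algorithm.
FOLLOW(S) starts with {$}.
FIRST(P) = {x, y}
FIRST(S) = {y}
FOLLOW(P) = {$, y}
FOLLOW(S) = {$, y}
Therefore, FOLLOW(P) = {$, y}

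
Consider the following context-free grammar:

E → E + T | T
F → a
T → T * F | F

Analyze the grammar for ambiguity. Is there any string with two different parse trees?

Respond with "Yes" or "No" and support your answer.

No - the grammar is unambiguous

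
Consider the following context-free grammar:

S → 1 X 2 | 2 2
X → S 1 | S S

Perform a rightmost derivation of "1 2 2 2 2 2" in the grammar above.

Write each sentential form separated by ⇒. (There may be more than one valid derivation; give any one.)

S ⇒ 1 X 2 ⇒ 1 S S 2 ⇒ 1 S 2 2 2 ⇒ 1 2 2 2 2 2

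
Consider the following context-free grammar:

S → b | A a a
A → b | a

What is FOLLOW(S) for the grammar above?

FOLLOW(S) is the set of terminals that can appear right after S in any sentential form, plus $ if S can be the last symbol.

We compute FOLLOW(S) using the standard algorithm.
FOLLOW(S) starts with {$}.
FIRST(A) = {a, b}
FIRST(S) = {a, b}
FOLLOW(A) = {a}
FOLLOW(S) = {$}
Therefore, FOLLOW(S) = {$}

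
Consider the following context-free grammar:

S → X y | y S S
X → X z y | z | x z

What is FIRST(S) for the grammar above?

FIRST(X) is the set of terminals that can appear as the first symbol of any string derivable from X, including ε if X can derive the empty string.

We compute FIRST(S) using the standard algorithm.
FIRST(S) = {x, y, z}
FIRST(X) = {x, z}
Therefore, FIRST(S) = {x, y, z}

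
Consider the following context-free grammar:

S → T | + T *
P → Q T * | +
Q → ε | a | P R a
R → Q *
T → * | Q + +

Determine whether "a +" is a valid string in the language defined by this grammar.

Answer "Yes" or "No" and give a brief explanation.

No - no valid derivation exists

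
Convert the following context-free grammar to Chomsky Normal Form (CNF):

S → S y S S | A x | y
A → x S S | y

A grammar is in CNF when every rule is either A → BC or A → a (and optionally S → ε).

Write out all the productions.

TY → y; TX → x; S → y; A → y; S → S X0; X0 → TY X1; X1 → S S; S → A TX; A → TX X2; X2 → S S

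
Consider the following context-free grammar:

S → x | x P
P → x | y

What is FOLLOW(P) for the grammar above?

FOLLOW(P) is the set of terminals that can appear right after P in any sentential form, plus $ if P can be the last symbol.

We compute FOLLOW(P) using the standard algorithm.
FOLLOW(S) starts with {$}.
FIRST(P) = {x, y}
FIRST(S) = {x}
FOLLOW(P) = {$}
FOLLOW(S) = {$}
Therefore, FOLLOW(P) = {$}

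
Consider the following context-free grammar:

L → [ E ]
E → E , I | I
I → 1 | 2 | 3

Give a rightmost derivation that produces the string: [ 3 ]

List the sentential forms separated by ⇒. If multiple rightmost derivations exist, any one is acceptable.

L ⇒ [ E ] ⇒ [ I ] ⇒ [ 3 ]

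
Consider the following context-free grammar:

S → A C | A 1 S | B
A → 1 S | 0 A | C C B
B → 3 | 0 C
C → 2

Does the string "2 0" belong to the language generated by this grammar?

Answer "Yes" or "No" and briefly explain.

No - no valid derivation exists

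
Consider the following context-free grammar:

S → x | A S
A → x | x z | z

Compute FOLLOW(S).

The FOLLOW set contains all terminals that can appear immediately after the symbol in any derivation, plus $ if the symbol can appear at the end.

We compute FOLLOW(S) using the standard algorithm.
FOLLOW(S) starts with {$}.
FIRST(A) = {x, z}
FIRST(S) = {x, z}
FOLLOW(A) = {x, z}
FOLLOW(S) = {$}
Therefore, FOLLOW(S) = {$}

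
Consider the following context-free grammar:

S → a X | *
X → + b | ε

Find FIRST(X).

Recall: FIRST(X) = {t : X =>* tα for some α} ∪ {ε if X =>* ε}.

We compute FIRST(X) using the standard algorithm.
FIRST(S) = {*, a}
FIRST(X) = {+, ε}
Therefore, FIRST(X) = {+, ε}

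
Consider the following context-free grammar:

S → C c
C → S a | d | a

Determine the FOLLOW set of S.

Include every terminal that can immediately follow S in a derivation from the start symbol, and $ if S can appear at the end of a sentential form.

We compute FOLLOW(S) using the standard algorithm.
FOLLOW(S) starts with {$}.
FIRST(C) = {a, d}
FIRST(S) = {a, d}
FOLLOW(C) = {c}
FOLLOW(S) = {$, a}
Therefore, FOLLOW(S) = {$, a}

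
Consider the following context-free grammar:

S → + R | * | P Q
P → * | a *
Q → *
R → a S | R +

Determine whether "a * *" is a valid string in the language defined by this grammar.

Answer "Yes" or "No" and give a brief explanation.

Yes - a valid derivation exists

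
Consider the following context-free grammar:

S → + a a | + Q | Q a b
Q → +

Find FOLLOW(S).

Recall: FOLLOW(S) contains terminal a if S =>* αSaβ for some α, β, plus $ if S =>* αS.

We compute FOLLOW(S) using the standard algorithm.
FOLLOW(S) starts with {$}.
FIRST(Q) = {+}
FIRST(S) = {+}
FOLLOW(Q) = {$, a}
FOLLOW(S) = {$}
Therefore, FOLLOW(S) = {$}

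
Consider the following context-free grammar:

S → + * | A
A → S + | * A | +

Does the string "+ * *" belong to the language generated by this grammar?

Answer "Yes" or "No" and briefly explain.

No - no valid derivation exists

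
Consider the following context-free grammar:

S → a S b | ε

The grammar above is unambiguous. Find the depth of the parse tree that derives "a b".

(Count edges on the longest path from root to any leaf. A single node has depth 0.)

2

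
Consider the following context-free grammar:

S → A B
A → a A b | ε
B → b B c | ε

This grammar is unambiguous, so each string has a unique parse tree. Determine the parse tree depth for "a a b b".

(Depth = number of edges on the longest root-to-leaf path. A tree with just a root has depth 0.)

4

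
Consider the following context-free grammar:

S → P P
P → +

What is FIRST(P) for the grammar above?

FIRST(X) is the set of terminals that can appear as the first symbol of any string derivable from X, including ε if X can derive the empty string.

We compute FIRST(P) using the standard algorithm.
FIRST(P) = {+}
FIRST(S) = {+}
Therefore, FIRST(P) = {+}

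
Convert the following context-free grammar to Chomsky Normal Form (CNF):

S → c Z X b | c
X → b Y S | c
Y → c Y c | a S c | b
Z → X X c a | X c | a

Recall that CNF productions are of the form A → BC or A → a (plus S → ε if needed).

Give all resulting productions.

TC → c; TB → b; S → c; X → c; TA → a; Y → b; Z → a; S → TC X0; X0 → Z X1; X1 → X TB; X → TB X2; X2 → Y S; Y → TC X3; X3 → Y TC; Y → TA X4; X4 → S TC; Z → X X5; X5 → X X6; X6 → TC TA; Z → X TC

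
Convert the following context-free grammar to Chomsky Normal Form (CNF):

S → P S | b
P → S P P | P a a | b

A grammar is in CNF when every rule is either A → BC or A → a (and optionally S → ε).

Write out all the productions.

S → b; TA → a; P → b; S → P S; P → S X0; X0 → P P; P → P X1; X1 → TA TA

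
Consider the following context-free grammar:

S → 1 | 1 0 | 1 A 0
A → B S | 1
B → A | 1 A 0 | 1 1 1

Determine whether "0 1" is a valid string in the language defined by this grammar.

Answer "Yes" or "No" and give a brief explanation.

No - no valid derivation exists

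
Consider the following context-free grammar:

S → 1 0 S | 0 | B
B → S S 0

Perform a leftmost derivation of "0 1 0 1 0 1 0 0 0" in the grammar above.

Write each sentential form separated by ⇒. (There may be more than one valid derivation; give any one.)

S ⇒ B ⇒ S S 0 ⇒ 0 S 0 ⇒ 0 1 0 S 0 ⇒ 0 1 0 1 0 S 0 ⇒ 0 1 0 1 0 1 0 S 0 ⇒ 0 1 0 1 0 1 0 0 0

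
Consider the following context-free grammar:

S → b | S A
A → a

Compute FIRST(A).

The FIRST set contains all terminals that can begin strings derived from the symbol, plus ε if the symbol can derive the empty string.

We compute FIRST(A) using the standard algorithm.
FIRST(A) = {a}
FIRST(S) = {b}
Therefore, FIRST(A) = {a}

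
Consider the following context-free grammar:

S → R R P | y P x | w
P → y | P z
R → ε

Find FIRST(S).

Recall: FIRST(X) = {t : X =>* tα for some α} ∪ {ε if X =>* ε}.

We compute FIRST(S) using the standard algorithm.
FIRST(P) = {y}
FIRST(R) = {ε}
FIRST(S) = {w, y}
Therefore, FIRST(S) = {w, y}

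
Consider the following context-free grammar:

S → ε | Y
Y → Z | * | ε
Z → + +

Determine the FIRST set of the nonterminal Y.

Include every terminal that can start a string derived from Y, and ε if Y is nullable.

We compute FIRST(Y) using the standard algorithm.
FIRST(S) = {*, +, ε}
FIRST(Y) = {*, +, ε}
FIRST(Z) = {+}
Therefore, FIRST(Y) = {*, +, ε}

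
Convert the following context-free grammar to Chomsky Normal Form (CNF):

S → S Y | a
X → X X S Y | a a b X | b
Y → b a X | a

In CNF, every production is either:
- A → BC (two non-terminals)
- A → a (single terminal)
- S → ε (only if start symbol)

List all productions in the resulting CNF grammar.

S → a; TA → a; TB → b; X → b; Y → a; S → S Y; X → X X0; X0 → X X1; X1 → S Y; X → TA X2; X2 → TA X3; X3 → TB X; Y → TB X4; X4 → TA X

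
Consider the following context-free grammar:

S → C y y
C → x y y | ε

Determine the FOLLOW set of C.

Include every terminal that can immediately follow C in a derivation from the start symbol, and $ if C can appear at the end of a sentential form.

We compute FOLLOW(C) using the standard algorithm.
FOLLOW(S) starts with {$}.
FIRST(C) = {x, ε}
FIRST(S) = {x, y}
FOLLOW(C) = {y}
FOLLOW(S) = {$}
Therefore, FOLLOW(C) = {y}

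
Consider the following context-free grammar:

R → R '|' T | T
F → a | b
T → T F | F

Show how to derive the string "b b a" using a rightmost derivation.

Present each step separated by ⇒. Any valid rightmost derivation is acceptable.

R ⇒ T ⇒ T F ⇒ T a ⇒ T F a ⇒ T b a ⇒ F b a ⇒ b b a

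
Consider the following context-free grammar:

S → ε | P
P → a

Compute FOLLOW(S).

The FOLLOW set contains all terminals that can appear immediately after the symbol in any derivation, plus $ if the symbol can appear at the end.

We compute FOLLOW(S) using the standard algorithm.
FOLLOW(S) starts with {$}.
FIRST(P) = {a}
FIRST(S) = {a, ε}
FOLLOW(P) = {$}
FOLLOW(S) = {$}
Therefore, FOLLOW(S) = {$}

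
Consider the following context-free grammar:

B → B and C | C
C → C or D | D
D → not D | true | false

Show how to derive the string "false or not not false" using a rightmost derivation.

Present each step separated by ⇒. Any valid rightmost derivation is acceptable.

B ⇒ C ⇒ C or D ⇒ C or not D ⇒ C or not not D ⇒ C or not not false ⇒ D or not not false ⇒ false or not not false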